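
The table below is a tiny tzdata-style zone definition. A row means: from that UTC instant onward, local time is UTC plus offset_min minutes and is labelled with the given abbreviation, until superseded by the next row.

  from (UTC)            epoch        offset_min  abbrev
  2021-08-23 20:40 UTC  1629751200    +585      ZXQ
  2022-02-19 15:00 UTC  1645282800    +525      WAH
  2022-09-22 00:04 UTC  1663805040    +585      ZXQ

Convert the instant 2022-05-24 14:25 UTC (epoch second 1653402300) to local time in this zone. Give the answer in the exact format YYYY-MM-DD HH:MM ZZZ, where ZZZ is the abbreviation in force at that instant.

Query: 2022-05-24 14:25 UTC
Rule 2/3 (WAH, +08:45): 2022-02-19 15:00 UTC ≤ query < 2022-09-22 00:04 UTC
14·60 + 25 + 525 = 1390 min
1390 = 0·1440 + 1390; 1390 = 23·60 + 10 → 23:10, same day
→ 2022-05-24 23:10 WAH

2022-05-24 23:10 WAH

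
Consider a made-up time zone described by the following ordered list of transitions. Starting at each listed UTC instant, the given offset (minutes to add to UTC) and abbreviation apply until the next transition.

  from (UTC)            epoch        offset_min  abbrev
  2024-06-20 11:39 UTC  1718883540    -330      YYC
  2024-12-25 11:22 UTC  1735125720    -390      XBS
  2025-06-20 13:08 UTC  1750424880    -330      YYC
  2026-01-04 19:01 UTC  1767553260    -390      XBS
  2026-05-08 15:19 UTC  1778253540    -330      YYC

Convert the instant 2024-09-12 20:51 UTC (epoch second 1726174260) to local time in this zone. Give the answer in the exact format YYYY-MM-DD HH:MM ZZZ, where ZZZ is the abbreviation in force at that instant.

2024-09-12 15:21 YYC

Query: 2024-09-12 20:51 UTC
Rule 1/5 (YYC, -05:30): 2024-06-20 11:39 UTC ≤ query < 2024-12-25 11:22 UTC
20·60 + 51 - 330 = 921 min
921 = 0·1440 + 921; 921 = 15·60 + 21 → 15:21, same day
→ 2024-09-12 15:21 YYC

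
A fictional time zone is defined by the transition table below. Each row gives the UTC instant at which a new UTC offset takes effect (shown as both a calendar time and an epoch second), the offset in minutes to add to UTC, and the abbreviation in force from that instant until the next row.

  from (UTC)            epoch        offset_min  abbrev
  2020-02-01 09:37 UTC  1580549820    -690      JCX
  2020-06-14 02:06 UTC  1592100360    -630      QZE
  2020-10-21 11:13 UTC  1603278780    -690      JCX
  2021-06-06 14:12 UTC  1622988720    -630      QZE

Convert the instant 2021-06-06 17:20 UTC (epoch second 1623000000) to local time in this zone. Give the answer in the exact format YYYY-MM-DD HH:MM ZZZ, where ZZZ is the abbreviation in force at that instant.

2021-06-06 06:50 QZE

Query: 2021-06-06 17:20 UTC
Rule 4/4 (QZE, -10:30): 2021-06-06 14:12 UTC ≤ query < +∞
17·60 + 20 - 630 = 410 min
410 = 0·1440 + 410; 410 = 6·60 + 50 → 06:50, same day
→ 2021-06-06 06:50 QZE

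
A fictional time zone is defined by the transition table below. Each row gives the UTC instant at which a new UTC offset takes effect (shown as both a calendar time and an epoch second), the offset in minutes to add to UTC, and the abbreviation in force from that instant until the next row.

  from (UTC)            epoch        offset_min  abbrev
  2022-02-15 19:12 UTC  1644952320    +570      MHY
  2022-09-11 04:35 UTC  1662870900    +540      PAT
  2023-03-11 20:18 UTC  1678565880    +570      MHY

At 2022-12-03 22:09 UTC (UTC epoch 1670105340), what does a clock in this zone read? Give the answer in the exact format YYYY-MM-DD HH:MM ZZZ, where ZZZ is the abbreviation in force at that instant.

Query: 2022-12-03 22:09 UTC
Rule 2/3 (PAT, +09:00): 2022-09-11 04:35 UTC ≤ query < 2023-03-11 20:18 UTC
22·60 + 9 + 540 = 1869 min
1869 = 1·1440 + 429; 429 = 7·60 + 9 → 07:09, 2022-12-03 + 1 day = 2022-12-04
→ 2022-12-04 07:09 PAT

2022-12-04 07:09 PAT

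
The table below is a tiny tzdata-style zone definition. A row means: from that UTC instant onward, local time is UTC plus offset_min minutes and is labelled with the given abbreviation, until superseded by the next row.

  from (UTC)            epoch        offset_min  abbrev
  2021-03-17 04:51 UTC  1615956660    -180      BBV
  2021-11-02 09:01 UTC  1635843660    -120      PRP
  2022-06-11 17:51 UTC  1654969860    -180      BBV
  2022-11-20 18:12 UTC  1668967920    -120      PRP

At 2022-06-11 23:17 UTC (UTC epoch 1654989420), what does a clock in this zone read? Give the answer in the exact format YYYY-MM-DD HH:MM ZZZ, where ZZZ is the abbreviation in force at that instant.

Query: 2022-06-11 23:17 UTC
Rule 3/4 (BBV, -03:00): 2022-06-11 17:51 UTC ≤ query < 2022-11-20 18:12 UTC
23·60 + 17 - 180 = 1217 min
1217 = 0·1440 + 1217; 1217 = 20·60 + 17 → 20:17, same day
→ 2022-06-11 20:17 BBV

2022-06-11 20:17 BBV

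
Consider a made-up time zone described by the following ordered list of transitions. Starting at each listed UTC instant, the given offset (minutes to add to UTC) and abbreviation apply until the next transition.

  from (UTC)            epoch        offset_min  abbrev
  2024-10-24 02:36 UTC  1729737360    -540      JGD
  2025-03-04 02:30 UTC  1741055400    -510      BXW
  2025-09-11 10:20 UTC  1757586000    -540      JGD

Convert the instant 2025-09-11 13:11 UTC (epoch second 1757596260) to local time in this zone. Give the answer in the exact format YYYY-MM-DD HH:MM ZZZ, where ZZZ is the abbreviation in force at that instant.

Query: 2025-09-11 13:11 UTC
Rule 3/3 (JGD, -09:00): 2025-09-11 10:20 UTC ≤ query < +∞
13·60 + 11 - 540 = 251 min
251 = 0·1440 + 251; 251 = 4·60 + 11 → 04:11, same day
→ 2025-09-11 04:11 JGD

2025-09-11 04:11 JGD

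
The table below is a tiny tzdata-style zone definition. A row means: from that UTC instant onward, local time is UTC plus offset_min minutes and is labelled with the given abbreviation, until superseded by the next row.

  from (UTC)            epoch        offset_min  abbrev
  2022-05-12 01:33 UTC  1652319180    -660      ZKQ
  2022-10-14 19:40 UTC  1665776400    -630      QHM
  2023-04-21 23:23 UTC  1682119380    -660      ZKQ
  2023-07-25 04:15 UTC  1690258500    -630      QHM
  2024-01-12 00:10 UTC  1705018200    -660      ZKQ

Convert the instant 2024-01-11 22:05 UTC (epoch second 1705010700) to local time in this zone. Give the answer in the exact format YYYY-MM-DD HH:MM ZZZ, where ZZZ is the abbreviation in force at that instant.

2024-01-11 11:35 QHM

Query: 2024-01-11 22:05 UTC
Rule 4/5 (QHM, -10:30): 2023-07-25 04:15 UTC ≤ query < 2024-01-12 00:10 UTC
22·60 + 5 - 630 = 695 min
695 = 0·1440 + 695; 695 = 11·60 + 35 → 11:35, same day
→ 2024-01-11 11:35 QHM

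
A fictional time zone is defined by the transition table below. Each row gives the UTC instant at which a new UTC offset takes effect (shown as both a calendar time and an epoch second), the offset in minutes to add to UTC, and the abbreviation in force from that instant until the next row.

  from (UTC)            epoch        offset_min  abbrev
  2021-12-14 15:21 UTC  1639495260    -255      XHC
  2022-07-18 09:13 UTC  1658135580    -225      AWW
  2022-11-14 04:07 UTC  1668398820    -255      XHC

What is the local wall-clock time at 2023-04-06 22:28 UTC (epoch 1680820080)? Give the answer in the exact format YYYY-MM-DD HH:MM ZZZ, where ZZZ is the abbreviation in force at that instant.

Query: 2023-04-06 22:28 UTC
Rule 3/3 (XHC, -04:15): 2022-11-14 04:07 UTC ≤ query < +∞
22·60 + 28 - 255 = 1093 min
1093 = 0·1440 + 1093; 1093 = 18·60 + 13 → 18:13, same day
→ 2023-04-06 18:13 XHC

2023-04-06 18:13 XHC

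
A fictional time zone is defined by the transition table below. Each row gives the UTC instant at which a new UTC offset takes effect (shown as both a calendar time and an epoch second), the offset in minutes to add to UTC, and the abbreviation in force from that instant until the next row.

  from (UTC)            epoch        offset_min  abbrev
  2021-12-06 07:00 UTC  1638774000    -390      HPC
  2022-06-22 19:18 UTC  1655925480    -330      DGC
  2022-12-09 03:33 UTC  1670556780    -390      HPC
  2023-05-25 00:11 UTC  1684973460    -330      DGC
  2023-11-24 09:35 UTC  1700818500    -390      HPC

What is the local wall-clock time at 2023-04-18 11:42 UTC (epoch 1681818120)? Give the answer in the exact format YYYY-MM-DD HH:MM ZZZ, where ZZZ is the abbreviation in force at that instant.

2023-04-18 05:12 HPC

Query: 2023-04-18 11:42 UTC
Rule 3/5 (HPC, -06:30): 2022-12-09 03:33 UTC ≤ query < 2023-05-25 00:11 UTC
11·60 + 42 - 390 = 312 min
312 = 0·1440 + 312; 312 = 5·60 + 12 → 05:12, same day
→ 2023-04-18 05:12 HPC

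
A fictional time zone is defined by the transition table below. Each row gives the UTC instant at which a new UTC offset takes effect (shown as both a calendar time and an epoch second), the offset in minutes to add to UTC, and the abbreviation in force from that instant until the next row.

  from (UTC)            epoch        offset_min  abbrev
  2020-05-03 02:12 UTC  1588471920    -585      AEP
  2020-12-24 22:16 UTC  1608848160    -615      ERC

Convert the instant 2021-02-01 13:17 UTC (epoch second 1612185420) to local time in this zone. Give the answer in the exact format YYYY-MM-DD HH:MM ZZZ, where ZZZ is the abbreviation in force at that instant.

2021-02-01 03:02 ERC

Query: 2021-02-01 13:17 UTC
Rule 2/2 (ERC, -10:15): 2020-12-24 22:16 UTC ≤ query < +∞
13·60 + 17 - 615 = 182 min
182 = 0·1440 + 182; 182 = 3·60 + 2 → 03:02, same day
→ 2021-02-01 03:02 ERC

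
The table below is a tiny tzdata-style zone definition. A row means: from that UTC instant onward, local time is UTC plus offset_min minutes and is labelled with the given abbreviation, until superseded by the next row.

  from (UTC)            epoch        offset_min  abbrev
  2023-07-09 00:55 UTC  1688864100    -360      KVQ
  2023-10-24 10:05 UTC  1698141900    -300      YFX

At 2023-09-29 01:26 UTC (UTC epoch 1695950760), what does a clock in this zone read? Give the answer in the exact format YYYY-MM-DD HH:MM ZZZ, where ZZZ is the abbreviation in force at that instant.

Query: 2023-09-29 01:26 UTC
Rule 1/2 (KVQ, -06:00): 2023-07-09 00:55 UTC ≤ query < 2023-10-24 10:05 UTC
1·60 + 26 - 360 = -274 min
-274 = -1·1440 + 1166; 1166 = 19·60 + 26 → 19:26, 2023-09-29 - 1 day = 2023-09-28
→ 2023-09-28 19:26 KVQ

2023-09-28 19:26 KVQ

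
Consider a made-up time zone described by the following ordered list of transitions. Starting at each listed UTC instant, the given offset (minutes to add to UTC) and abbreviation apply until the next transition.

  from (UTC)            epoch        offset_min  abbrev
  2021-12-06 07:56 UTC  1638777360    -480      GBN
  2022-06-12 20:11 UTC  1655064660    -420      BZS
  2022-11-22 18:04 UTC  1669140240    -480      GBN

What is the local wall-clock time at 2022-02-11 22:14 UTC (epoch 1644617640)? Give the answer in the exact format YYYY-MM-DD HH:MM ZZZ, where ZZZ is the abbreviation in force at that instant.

Query: 2022-02-11 22:14 UTC
Rule 1/3 (GBN, -08:00): 2021-12-06 07:56 UTC ≤ query < 2022-06-12 20:11 UTC
22·60 + 14 - 480 = 854 min
854 = 0·1440 + 854; 854 = 14·60 + 14 → 14:14, same day
→ 2022-02-11 14:14 GBN

2022-02-11 14:14 GBN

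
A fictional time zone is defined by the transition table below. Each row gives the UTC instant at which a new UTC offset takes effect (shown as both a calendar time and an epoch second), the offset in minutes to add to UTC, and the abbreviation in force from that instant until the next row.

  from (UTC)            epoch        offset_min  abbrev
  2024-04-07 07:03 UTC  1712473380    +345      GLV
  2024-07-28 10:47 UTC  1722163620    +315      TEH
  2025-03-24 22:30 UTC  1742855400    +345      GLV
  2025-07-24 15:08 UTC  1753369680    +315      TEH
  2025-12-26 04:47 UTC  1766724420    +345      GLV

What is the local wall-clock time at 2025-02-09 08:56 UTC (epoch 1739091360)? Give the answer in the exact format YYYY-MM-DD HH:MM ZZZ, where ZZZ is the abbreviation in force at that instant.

Query: 2025-02-09 08:56 UTC
Rule 2/5 (TEH, +05:15): 2024-07-28 10:47 UTC ≤ query < 2025-03-24 22:30 UTC
8·60 + 56 + 315 = 851 min
851 = 0·1440 + 851; 851 = 14·60 + 11 → 14:11, same day
→ 2025-02-09 14:11 TEH

2025-02-09 14:11 TEH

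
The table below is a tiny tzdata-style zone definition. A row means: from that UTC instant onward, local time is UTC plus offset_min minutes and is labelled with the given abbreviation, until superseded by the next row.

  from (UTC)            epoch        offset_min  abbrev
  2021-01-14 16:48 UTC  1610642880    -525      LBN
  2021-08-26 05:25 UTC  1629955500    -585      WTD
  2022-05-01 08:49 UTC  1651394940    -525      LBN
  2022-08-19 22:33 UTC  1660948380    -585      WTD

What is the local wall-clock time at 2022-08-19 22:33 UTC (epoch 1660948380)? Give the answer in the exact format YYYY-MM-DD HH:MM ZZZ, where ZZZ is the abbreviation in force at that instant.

Query: 2022-08-19 22:33 UTC
Rule 4/4 (WTD, -09:45): 2022-08-19 22:33 UTC ≤ query < +∞
22·60 + 33 - 585 = 768 min
768 = 0·1440 + 768; 768 = 12·60 + 48 → 12:48, same day
→ 2022-08-19 12:48 WTD

2022-08-19 12:48 WTD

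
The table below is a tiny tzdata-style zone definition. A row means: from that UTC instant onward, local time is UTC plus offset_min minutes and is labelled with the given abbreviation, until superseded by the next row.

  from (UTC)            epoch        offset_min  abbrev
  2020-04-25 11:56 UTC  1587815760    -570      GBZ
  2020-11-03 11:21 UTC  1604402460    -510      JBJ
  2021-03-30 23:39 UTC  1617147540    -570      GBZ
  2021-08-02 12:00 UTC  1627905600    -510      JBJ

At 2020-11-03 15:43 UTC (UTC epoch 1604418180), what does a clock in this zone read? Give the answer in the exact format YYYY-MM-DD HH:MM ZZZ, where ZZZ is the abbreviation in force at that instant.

2020-11-03 07:13 JBJ

Query: 2020-11-03 15:43 UTC
Rule 2/4 (JBJ, -08:30): 2020-11-03 11:21 UTC ≤ query < 2021-03-30 23:39 UTC
15·60 + 43 - 510 = 433 min
433 = 0·1440 + 433; 433 = 7·60 + 13 → 07:13, same day
→ 2020-11-03 07:13 JBJ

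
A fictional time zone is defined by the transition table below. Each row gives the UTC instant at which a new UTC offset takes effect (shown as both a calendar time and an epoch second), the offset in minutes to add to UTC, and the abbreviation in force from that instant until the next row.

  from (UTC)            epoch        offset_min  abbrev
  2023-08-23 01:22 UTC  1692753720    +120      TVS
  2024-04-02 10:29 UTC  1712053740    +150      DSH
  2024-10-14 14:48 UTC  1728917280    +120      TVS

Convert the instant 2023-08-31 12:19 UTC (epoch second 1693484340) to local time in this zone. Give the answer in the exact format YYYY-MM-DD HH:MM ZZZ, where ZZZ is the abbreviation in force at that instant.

Query: 2023-08-31 12:19 UTC
Rule 1/3 (TVS, +02:00): 2023-08-23 01:22 UTC ≤ query < 2024-04-02 10:29 UTC
12·60 + 19 + 120 = 859 min
859 = 0·1440 + 859; 859 = 14·60 + 19 → 14:19, same day
→ 2023-08-31 14:19 TVS

2023-08-31 14:19 TVS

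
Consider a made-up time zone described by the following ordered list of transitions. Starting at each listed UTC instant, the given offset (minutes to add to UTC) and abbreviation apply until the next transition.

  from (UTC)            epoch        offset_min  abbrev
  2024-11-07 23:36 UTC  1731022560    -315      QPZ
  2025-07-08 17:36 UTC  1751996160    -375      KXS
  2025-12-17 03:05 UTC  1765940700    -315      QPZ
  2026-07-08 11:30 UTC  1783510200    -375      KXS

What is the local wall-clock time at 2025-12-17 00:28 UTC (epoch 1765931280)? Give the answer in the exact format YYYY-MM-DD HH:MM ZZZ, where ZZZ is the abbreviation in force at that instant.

Query: 2025-12-17 00:28 UTC
Rule 2/4 (KXS, -06:15): 2025-07-08 17:36 UTC ≤ query < 2025-12-17 03:05 UTC
0·60 + 28 - 375 = -347 min
-347 = -1·1440 + 1093; 1093 = 18·60 + 13 → 18:13, 2025-12-17 - 1 day = 2025-12-16
→ 2025-12-16 18:13 KXS

2025-12-16 18:13 KXS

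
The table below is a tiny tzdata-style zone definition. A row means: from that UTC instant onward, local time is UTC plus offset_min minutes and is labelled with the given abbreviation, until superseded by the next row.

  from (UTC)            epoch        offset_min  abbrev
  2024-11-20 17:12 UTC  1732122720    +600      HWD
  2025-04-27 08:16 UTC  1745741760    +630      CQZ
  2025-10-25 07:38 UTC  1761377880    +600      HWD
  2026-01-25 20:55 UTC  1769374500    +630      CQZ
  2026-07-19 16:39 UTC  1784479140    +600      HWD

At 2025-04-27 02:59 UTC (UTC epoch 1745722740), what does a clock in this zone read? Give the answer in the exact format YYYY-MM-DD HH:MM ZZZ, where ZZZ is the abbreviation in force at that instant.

Query: 2025-04-27 02:59 UTC
Rule 1/5 (HWD, +10:00): 2024-11-20 17:12 UTC ≤ query < 2025-04-27 08:16 UTC
2·60 + 59 + 600 = 779 min
779 = 0·1440 + 779; 779 = 12·60 + 59 → 12:59, same day
→ 2025-04-27 12:59 HWD

2025-04-27 12:59 HWD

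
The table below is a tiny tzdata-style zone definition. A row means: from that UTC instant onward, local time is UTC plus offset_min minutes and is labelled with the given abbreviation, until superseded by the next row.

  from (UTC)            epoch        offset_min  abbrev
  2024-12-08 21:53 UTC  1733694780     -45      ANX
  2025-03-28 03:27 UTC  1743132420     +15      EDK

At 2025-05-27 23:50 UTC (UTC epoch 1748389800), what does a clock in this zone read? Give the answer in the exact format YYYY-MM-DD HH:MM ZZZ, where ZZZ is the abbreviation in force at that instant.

2025-05-28 00:05 EDK

Query: 2025-05-27 23:50 UTC
Rule 2/2 (EDK, +00:15): 2025-03-28 03:27 UTC ≤ query < +∞
23·60 + 50 + 15 = 1445 min
1445 = 1·1440 + 5; 5 = 0·60 + 5 → 00:05, 2025-05-27 + 1 day = 2025-05-28
→ 2025-05-28 00:05 EDK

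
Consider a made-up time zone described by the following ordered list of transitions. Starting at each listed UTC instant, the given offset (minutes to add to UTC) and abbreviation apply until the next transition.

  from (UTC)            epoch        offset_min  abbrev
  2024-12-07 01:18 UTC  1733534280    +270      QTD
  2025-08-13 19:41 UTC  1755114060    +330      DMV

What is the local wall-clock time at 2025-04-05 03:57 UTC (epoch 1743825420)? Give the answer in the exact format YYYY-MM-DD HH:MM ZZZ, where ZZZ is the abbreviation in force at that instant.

Query: 2025-04-05 03:57 UTC
Rule 1/2 (QTD, +04:30): 2024-12-07 01:18 UTC ≤ query < 2025-08-13 19:41 UTC
3·60 + 57 + 270 = 507 min
507 = 0·1440 + 507; 507 = 8·60 + 27 → 08:27, same day
→ 2025-04-05 08:27 QTD

2025-04-05 08:27 QTD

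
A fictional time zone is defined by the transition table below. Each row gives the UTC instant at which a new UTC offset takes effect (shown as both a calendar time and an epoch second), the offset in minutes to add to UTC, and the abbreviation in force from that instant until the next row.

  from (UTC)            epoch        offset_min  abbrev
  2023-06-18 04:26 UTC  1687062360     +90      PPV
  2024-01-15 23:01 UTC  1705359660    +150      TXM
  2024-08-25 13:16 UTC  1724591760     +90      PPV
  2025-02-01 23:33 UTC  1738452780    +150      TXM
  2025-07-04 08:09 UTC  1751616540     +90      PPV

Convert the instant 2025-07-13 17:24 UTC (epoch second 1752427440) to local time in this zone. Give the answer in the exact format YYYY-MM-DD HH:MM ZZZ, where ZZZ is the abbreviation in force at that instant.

2025-07-13 18:54 PPV

Query: 2025-07-13 17:24 UTC
Rule 5/5 (PPV, +01:30): 2025-07-04 08:09 UTC ≤ query < +∞
17·60 + 24 + 90 = 1134 min
1134 = 0·1440 + 1134; 1134 = 18·60 + 54 → 18:54, same day
→ 2025-07-13 18:54 PPV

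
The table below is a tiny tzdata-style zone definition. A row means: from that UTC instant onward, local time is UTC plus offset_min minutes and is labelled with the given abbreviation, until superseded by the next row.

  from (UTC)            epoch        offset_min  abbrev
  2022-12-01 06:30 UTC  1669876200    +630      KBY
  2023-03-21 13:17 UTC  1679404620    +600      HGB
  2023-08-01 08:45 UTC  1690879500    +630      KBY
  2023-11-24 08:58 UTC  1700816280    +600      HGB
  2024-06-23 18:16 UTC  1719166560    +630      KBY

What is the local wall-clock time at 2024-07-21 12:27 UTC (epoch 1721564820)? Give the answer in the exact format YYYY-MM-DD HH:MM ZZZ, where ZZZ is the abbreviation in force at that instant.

2024-07-21 22:57 KBY

Query: 2024-07-21 12:27 UTC
Rule 5/5 (KBY, +10:30): 2024-06-23 18:16 UTC ≤ query < +∞
12·60 + 27 + 630 = 1377 min
1377 = 0·1440 + 1377; 1377 = 22·60 + 57 → 22:57, same day
→ 2024-07-21 22:57 KBY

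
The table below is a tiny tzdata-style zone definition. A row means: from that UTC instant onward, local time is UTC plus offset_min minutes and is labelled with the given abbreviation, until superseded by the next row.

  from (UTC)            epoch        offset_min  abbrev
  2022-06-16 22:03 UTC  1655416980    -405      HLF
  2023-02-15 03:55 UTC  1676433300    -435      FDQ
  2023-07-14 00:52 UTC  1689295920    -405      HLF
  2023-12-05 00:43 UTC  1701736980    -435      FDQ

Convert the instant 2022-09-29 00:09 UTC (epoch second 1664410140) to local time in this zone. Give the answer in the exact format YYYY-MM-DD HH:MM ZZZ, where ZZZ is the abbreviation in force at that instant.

Query: 2022-09-29 00:09 UTC
Rule 1/4 (HLF, -06:45): 2022-06-16 22:03 UTC ≤ query < 2023-02-15 03:55 UTC
0·60 + 9 - 405 = -396 min
-396 = -1·1440 + 1044; 1044 = 17·60 + 24 → 17:24, 2022-09-29 - 1 day = 2022-09-28
→ 2022-09-28 17:24 HLF

2022-09-28 17:24 HLF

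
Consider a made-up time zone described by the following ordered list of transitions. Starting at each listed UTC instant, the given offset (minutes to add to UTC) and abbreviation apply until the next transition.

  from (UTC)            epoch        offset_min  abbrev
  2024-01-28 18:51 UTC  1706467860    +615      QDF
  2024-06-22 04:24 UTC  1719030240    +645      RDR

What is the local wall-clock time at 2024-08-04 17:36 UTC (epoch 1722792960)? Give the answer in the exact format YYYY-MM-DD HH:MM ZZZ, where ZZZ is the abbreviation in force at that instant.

Query: 2024-08-04 17:36 UTC
Rule 2/2 (RDR, +10:45): 2024-06-22 04:24 UTC ≤ query < +∞
17·60 + 36 + 645 = 1701 min
1701 = 1·1440 + 261; 261 = 4·60 + 21 → 04:21, 2024-08-04 + 1 day = 2024-08-05
→ 2024-08-05 04:21 RDR

2024-08-05 04:21 RDR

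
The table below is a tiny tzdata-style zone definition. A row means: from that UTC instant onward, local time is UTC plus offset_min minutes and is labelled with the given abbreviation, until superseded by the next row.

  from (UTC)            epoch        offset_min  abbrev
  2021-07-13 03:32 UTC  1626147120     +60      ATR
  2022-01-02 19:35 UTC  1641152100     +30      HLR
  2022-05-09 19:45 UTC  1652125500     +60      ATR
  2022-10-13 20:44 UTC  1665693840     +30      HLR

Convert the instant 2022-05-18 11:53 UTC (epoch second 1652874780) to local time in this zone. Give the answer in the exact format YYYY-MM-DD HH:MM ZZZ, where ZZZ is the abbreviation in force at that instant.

2022-05-18 12:53 ATR

Query: 2022-05-18 11:53 UTC
Rule 3/4 (ATR, +01:00): 2022-05-09 19:45 UTC ≤ query < 2022-10-13 20:44 UTC
11·60 + 53 + 60 = 773 min
773 = 0·1440 + 773; 773 = 12·60 + 53 → 12:53, same day
→ 2022-05-18 12:53 ATR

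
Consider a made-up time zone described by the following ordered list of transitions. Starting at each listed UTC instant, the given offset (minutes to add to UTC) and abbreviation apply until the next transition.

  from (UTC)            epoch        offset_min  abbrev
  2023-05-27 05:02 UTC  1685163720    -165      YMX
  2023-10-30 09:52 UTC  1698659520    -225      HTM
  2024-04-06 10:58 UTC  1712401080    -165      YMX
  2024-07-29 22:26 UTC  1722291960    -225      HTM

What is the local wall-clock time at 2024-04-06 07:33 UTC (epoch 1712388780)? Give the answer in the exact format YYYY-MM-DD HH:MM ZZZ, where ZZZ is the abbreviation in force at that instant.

2024-04-06 03:48 HTM

Query: 2024-04-06 07:33 UTC
Rule 2/4 (HTM, -03:45): 2023-10-30 09:52 UTC ≤ query < 2024-04-06 10:58 UTC
7·60 + 33 - 225 = 228 min
228 = 0·1440 + 228; 228 = 3·60 + 48 → 03:48, same day
→ 2024-04-06 03:48 HTM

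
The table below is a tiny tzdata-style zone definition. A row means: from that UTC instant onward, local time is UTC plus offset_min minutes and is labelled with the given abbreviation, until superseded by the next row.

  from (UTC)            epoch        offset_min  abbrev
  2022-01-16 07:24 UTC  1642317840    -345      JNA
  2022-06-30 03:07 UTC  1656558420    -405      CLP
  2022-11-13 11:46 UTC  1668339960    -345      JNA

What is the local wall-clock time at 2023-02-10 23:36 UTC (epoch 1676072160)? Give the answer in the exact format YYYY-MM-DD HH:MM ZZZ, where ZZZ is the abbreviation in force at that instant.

2023-02-10 17:51 JNA

Query: 2023-02-10 23:36 UTC
Rule 3/3 (JNA, -05:45): 2022-11-13 11:46 UTC ≤ query < +∞
23·60 + 36 - 345 = 1071 min
1071 = 0·1440 + 1071; 1071 = 17·60 + 51 → 17:51, same day
→ 2023-02-10 17:51 JNA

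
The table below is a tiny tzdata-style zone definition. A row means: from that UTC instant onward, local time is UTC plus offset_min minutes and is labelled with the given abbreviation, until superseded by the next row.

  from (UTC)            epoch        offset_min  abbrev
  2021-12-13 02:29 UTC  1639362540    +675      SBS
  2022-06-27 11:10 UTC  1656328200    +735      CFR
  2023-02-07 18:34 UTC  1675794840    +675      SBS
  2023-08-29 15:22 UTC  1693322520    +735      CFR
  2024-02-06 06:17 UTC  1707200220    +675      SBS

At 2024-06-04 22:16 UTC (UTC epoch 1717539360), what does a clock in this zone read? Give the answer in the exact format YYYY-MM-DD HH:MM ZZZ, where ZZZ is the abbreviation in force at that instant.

Query: 2024-06-04 22:16 UTC
Rule 5/5 (SBS, +11:15): 2024-02-06 06:17 UTC ≤ query < +∞
22·60 + 16 + 675 = 2011 min
2011 = 1·1440 + 571; 571 = 9·60 + 31 → 09:31, 2024-06-04 + 1 day = 2024-06-05
→ 2024-06-05 09:31 SBS

2024-06-05 09:31 SBS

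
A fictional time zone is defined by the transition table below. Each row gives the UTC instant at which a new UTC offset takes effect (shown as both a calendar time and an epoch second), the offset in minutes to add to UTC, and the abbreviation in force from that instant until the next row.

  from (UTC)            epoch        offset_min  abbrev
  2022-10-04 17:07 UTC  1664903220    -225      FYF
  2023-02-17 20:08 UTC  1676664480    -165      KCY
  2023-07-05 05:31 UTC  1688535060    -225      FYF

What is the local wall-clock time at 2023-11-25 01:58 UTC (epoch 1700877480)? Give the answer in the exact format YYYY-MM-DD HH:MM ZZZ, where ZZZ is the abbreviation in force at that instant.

2023-11-24 22:13 FYF

Query: 2023-11-25 01:58 UTC
Rule 3/3 (FYF, -03:45): 2023-07-05 05:31 UTC ≤ query < +∞
1·60 + 58 - 225 = -107 min
-107 = -1·1440 + 1333; 1333 = 22·60 + 13 → 22:13, 2023-11-25 - 1 day = 2023-11-24
→ 2023-11-24 22:13 FYF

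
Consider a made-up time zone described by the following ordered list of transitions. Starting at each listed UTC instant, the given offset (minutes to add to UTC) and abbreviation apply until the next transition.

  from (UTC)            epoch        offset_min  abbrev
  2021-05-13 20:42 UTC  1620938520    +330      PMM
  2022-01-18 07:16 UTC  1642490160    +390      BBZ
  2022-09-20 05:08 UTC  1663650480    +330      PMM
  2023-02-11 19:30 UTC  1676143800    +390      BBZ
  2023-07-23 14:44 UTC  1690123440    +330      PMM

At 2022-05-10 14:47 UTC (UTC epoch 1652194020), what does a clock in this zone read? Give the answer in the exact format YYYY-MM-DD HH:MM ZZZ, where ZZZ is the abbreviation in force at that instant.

Query: 2022-05-10 14:47 UTC
Rule 2/5 (BBZ, +06:30): 2022-01-18 07:16 UTC ≤ query < 2022-09-20 05:08 UTC
14·60 + 47 + 390 = 1277 min
1277 = 0·1440 + 1277; 1277 = 21·60 + 17 → 21:17, same day
→ 2022-05-10 21:17 BBZ

2022-05-10 21:17 BBZ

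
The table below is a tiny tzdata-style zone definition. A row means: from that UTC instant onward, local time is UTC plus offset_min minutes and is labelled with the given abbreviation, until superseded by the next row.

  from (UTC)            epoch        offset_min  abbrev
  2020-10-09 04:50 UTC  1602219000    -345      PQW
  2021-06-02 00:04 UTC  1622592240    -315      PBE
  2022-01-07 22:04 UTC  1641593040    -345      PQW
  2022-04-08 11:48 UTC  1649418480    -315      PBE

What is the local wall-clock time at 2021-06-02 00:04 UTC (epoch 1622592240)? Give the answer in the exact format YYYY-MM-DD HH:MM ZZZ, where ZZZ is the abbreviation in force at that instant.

Query: 2021-06-02 00:04 UTC
Rule 2/4 (PBE, -05:15): 2021-06-02 00:04 UTC ≤ query < 2022-01-07 22:04 UTC
0·60 + 4 - 315 = -311 min
-311 = -1·1440 + 1129; 1129 = 18·60 + 49 → 18:49, 2021-06-02 - 1 day = 2021-06-01
→ 2021-06-01 18:49 PBE

2021-06-01 18:49 PBE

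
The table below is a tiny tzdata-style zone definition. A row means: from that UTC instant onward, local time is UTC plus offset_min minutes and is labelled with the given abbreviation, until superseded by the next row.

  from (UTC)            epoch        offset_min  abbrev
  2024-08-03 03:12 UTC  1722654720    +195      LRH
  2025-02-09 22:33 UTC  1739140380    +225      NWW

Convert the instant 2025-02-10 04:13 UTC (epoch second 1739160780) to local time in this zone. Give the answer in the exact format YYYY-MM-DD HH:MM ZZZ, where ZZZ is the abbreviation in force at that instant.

Query: 2025-02-10 04:13 UTC
Rule 2/2 (NWW, +03:45): 2025-02-09 22:33 UTC ≤ query < +∞
4·60 + 13 + 225 = 478 min
478 = 0·1440 + 478; 478 = 7·60 + 58 → 07:58, same day
→ 2025-02-10 07:58 NWW

2025-02-10 07:58 NWW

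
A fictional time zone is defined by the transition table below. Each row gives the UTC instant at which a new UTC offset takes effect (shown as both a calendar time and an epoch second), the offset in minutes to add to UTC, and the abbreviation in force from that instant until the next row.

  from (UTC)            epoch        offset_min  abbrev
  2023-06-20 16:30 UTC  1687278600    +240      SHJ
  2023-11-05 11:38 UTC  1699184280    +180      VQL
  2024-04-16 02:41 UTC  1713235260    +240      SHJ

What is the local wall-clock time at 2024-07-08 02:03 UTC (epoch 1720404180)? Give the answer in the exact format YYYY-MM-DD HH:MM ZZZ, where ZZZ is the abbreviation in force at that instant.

Query: 2024-07-08 02:03 UTC
Rule 3/3 (SHJ, +04:00): 2024-04-16 02:41 UTC ≤ query < +∞
2·60 + 3 + 240 = 363 min
363 = 0·1440 + 363; 363 = 6·60 + 3 → 06:03, same day
→ 2024-07-08 06:03 SHJ

2024-07-08 06:03 SHJ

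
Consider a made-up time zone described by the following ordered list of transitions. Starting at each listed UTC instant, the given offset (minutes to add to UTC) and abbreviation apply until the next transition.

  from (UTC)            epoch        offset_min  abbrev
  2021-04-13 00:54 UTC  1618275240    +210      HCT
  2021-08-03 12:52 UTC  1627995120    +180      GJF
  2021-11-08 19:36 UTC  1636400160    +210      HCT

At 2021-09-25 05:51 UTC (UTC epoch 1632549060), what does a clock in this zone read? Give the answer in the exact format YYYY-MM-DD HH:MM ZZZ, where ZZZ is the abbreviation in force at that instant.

Query: 2021-09-25 05:51 UTC
Rule 2/3 (GJF, +03:00): 2021-08-03 12:52 UTC ≤ query < 2021-11-08 19:36 UTC
5·60 + 51 + 180 = 531 min
531 = 0·1440 + 531; 531 = 8·60 + 51 → 08:51, same day
→ 2021-09-25 08:51 GJF

2021-09-25 08:51 GJF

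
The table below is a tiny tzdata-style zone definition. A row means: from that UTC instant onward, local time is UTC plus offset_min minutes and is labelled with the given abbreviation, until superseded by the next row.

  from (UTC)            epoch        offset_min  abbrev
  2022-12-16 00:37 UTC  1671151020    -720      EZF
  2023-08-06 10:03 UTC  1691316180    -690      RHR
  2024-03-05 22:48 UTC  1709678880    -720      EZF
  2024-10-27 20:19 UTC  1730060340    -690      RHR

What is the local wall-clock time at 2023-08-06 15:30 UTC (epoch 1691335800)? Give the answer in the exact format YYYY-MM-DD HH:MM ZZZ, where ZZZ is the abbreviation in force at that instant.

2023-08-06 04:00 RHR

Query: 2023-08-06 15:30 UTC
Rule 2/4 (RHR, -11:30): 2023-08-06 10:03 UTC ≤ query < 2024-03-05 22:48 UTC
15·60 + 30 - 690 = 240 min
240 = 0·1440 + 240; 240 = 4·60 + 0 → 04:00, same day
→ 2023-08-06 04:00 RHR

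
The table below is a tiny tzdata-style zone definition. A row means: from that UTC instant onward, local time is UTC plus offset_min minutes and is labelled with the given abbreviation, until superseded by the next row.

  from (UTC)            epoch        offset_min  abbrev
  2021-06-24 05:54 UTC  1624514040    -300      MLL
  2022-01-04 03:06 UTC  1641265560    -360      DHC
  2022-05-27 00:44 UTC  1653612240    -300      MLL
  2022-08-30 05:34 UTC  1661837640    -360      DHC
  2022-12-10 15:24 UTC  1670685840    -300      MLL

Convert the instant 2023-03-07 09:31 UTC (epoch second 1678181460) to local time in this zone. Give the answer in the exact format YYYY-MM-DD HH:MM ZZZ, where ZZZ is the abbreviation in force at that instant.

2023-03-07 04:31 MLL

Query: 2023-03-07 09:31 UTC
Rule 5/5 (MLL, -05:00): 2022-12-10 15:24 UTC ≤ query < +∞
9·60 + 31 - 300 = 271 min
271 = 0·1440 + 271; 271 = 4·60 + 31 → 04:31, same day
→ 2023-03-07 04:31 MLL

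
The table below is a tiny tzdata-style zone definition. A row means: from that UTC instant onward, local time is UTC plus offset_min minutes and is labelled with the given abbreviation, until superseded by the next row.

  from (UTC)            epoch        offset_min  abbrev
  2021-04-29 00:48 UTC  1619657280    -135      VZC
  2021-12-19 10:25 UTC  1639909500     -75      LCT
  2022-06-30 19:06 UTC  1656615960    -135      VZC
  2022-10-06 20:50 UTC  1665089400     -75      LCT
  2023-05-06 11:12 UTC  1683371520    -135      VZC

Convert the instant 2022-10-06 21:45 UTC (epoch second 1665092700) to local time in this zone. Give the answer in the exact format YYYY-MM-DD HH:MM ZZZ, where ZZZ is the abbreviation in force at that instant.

Query: 2022-10-06 21:45 UTC
Rule 4/5 (LCT, -01:15): 2022-10-06 20:50 UTC ≤ query < 2023-05-06 11:12 UTC
21·60 + 45 - 75 = 1230 min
1230 = 0·1440 + 1230; 1230 = 20·60 + 30 → 20:30, same day
→ 2022-10-06 20:30 LCT

2022-10-06 20:30 LCT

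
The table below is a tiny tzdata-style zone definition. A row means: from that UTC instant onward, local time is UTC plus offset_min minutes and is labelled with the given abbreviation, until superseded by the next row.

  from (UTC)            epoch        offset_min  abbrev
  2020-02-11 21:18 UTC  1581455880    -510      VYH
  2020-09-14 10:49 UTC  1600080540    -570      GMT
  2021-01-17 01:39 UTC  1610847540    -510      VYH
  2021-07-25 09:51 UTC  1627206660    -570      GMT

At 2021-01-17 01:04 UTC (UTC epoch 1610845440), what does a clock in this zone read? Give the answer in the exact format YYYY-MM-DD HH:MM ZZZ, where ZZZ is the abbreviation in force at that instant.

2021-01-16 15:34 GMT

Query: 2021-01-17 01:04 UTC
Rule 2/4 (GMT, -09:30): 2020-09-14 10:49 UTC ≤ query < 2021-01-17 01:39 UTC
1·60 + 4 - 570 = -506 min
-506 = -1·1440 + 934; 934 = 15·60 + 34 → 15:34, 2021-01-17 - 1 day = 2021-01-16
→ 2021-01-16 15:34 GMT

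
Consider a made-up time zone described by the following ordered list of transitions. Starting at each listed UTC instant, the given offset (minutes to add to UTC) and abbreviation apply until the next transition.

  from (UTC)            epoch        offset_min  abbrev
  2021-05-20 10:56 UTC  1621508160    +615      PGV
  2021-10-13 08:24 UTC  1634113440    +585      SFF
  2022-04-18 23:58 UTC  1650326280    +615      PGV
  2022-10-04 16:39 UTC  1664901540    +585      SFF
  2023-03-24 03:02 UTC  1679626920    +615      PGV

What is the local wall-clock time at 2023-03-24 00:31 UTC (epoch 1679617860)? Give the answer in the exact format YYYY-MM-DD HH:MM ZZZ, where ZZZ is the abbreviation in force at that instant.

2023-03-24 10:16 SFF

Query: 2023-03-24 00:31 UTC
Rule 4/5 (SFF, +09:45): 2022-10-04 16:39 UTC ≤ query < 2023-03-24 03:02 UTC
0·60 + 31 + 585 = 616 min
616 = 0·1440 + 616; 616 = 10·60 + 16 → 10:16, same day
→ 2023-03-24 10:16 SFF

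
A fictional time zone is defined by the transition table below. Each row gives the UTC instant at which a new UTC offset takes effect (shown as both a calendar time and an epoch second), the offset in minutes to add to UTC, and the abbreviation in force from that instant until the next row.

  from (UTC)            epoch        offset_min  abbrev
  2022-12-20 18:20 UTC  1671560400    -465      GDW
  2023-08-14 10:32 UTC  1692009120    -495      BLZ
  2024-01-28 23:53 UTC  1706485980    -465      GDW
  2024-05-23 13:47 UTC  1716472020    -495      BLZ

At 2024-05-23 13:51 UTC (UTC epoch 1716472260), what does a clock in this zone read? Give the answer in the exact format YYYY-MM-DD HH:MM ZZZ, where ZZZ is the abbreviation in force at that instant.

2024-05-23 05:36 BLZ

Query: 2024-05-23 13:51 UTC
Rule 4/4 (BLZ, -08:15): 2024-05-23 13:47 UTC ≤ query < +∞
13·60 + 51 - 495 = 336 min
336 = 0·1440 + 336; 336 = 5·60 + 36 → 05:36, same day
→ 2024-05-23 05:36 BLZ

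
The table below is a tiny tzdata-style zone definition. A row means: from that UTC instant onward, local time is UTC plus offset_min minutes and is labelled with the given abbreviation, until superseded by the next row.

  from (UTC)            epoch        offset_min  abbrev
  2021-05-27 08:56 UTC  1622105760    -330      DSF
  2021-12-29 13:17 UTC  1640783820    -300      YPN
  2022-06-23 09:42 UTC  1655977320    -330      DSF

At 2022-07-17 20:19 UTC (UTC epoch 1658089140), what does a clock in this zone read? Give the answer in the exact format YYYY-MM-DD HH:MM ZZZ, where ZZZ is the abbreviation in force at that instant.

2022-07-17 14:49 DSF

Query: 2022-07-17 20:19 UTC
Rule 3/3 (DSF, -05:30): 2022-06-23 09:42 UTC ≤ query < +∞
20·60 + 19 - 330 = 889 min
889 = 0·1440 + 889; 889 = 14·60 + 49 → 14:49, same day
→ 2022-07-17 14:49 DSF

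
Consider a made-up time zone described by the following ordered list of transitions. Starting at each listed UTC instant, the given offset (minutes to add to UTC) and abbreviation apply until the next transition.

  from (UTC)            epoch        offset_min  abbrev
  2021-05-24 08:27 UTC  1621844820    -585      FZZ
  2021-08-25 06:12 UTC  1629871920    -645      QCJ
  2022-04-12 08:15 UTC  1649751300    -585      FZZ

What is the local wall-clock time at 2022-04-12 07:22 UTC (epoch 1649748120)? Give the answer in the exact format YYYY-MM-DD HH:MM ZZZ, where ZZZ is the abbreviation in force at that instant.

2022-04-11 20:37 QCJ

Query: 2022-04-12 07:22 UTC
Rule 2/3 (QCJ, -10:45): 2021-08-25 06:12 UTC ≤ query < 2022-04-12 08:15 UTC
7·60 + 22 - 645 = -203 min
-203 = -1·1440 + 1237; 1237 = 20·60 + 37 → 20:37, 2022-04-12 - 1 day = 2022-04-11
→ 2022-04-11 20:37 QCJ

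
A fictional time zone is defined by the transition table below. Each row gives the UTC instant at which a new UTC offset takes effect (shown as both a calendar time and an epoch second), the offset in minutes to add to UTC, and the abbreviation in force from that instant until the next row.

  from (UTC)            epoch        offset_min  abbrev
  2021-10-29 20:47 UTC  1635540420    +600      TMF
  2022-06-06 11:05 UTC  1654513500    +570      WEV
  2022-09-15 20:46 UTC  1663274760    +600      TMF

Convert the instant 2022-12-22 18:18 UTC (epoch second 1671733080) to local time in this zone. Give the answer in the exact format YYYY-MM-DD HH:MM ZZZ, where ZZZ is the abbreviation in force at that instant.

2022-12-23 04:18 TMF

Query: 2022-12-22 18:18 UTC
Rule 3/3 (TMF, +10:00): 2022-09-15 20:46 UTC ≤ query < +∞
18·60 + 18 + 600 = 1698 min
1698 = 1·1440 + 258; 258 = 4·60 + 18 → 04:18, 2022-12-22 + 1 day = 2022-12-23
→ 2022-12-23 04:18 TMF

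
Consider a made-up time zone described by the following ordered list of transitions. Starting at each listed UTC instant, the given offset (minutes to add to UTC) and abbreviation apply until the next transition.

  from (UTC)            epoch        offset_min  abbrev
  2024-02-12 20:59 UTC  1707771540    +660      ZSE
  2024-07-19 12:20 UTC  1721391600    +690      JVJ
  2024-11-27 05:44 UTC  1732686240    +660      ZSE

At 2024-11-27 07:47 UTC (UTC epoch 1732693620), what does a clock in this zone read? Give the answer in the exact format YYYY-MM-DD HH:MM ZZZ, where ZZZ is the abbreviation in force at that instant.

Query: 2024-11-27 07:47 UTC
Rule 3/3 (ZSE, +11:00): 2024-11-27 05:44 UTC ≤ query < +∞
7·60 + 47 + 660 = 1127 min
1127 = 0·1440 + 1127; 1127 = 18·60 + 47 → 18:47, same day
→ 2024-11-27 18:47 ZSE

2024-11-27 18:47 ZSE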